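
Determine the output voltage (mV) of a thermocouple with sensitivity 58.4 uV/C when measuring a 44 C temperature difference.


The thermocouple output V = sensitivity * dT.
V = 58.4 uV/C * 44 C
V = 2569.6 uV
V = 2.57 mV

2.57 mV


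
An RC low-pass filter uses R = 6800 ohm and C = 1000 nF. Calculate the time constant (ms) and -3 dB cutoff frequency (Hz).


Time constant: tau = R * C.
tau = 6800 * 1.00e-06 = 0.0068 s
tau = 6.8 ms
Cutoff frequency: fc = 1 / (2*pi*R*C).
fc = 1 / (2*pi*0.0068) = 23.41 Hz

tau = 6.8 ms, fc = 23.41 Hz


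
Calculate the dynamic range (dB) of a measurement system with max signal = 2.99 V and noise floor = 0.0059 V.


Dynamic range = 20 * log10(Vmax / Vnoise).
DR = 20 * log10(2.99 / 0.0059)
DR = 20 * log10(506.78)
DR = 54.1 dB

54.1 dB


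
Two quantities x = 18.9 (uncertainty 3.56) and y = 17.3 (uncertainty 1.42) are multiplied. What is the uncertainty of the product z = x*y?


For a product z = x*y, the relative uncertainty is:
uz/z = sqrt((ux/x)^2 + (uy/y)^2)
Relative uncertainties: ux/x = 3.56/18.9 = 0.18836
uy/y = 1.42/17.3 = 0.082081
z = 18.9 * 17.3 = 327.0
uz = 327.0 * sqrt(0.18836^2 + 0.082081^2) = 67.182

67.182


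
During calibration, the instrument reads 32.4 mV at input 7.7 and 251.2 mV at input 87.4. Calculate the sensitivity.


Sensitivity = (y2 - y1) / (x2 - x1).
S = (251.2 - 32.4) / (87.4 - 7.7)
S = 218.8 / 79.7
S = 2.7453 mV/unit

2.7453 mV/unit


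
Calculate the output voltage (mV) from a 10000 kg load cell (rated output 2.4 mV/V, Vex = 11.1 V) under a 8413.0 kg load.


Vout = rated_output * Vex * (load / capacity).
Vout = 2.4 * 11.1 * (8413.0 / 10000)
Vout = 2.4 * 11.1 * 0.8413
Vout = 22.412 mV

22.412 mV


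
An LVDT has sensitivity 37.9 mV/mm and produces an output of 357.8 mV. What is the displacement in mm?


Displacement = Vout / sensitivity.
d = 357.8 / 37.9
d = 9.441 mm

9.441 mm


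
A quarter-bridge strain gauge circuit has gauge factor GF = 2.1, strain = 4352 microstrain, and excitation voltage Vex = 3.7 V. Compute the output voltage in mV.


Quarter bridge output: Vout = (GF * epsilon * Vex) / 4.
Vout = (2.1 * 4352e-6 * 3.7) / 4
Vout = 0.03381504 / 4 V
Vout = 0.00845376 V = 8.4538 mV

8.4538 mV


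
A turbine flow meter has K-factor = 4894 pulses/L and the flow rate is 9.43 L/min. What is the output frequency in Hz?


Frequency = K * Q / 60 (converting L/min to L/s).
f = 4894 * 9.43 / 60
f = 46150.42 / 60
f = 769.17 Hz

769.17 Hz


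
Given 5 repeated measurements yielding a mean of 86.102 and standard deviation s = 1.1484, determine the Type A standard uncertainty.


The standard uncertainty for Type A evaluation is u = s / sqrt(n).
u = 1.1484 / sqrt(5)
u = 1.1484 / 2.2361
u = 0.5136

0.5136


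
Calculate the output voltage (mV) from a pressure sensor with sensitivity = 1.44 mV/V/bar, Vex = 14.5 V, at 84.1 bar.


Output = sensitivity * Vex * P.
Vout = 1.44 * 14.5 * 84.1
Vout = 20.88 * 84.1
Vout = 1756.01 mV

1756.01 mV


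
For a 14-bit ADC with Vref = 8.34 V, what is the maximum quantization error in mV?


The maximum quantization error is +/- LSB/2.
LSB = Vref / 2^n = 8.34 / 16384 = 0.00050903 V
Max error = LSB / 2 = 0.00050903 / 2 = 0.00025452 V
Max error = 0.2545 mV

0.2545 mV


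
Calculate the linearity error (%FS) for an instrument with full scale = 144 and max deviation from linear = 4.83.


Linearity error = (max deviation / full scale) * 100%.
Linearity = (4.83 / 144) * 100
Linearity = 3.354 %FS

3.354 %FS


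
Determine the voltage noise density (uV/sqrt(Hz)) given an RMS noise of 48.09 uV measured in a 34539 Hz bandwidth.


Noise spectral density = Vrms / sqrt(BW).
NSD = 48.09 / sqrt(34539)
NSD = 48.09 / 185.8467
NSD = 0.2588 uV/sqrt(Hz)

0.2588 uV/sqrt(Hz)


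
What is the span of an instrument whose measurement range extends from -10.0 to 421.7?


Span = upper range - lower range.
Span = 421.7 - (-10.0)
Span = 431.7

431.7


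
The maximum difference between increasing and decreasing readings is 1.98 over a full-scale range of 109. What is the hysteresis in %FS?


Hysteresis = (max difference / full scale) * 100%.
H = (1.98 / 109) * 100
H = 1.817 %FS

1.817 %FS


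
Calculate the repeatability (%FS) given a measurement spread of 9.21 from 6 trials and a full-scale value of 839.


Repeatability = (spread / full scale) * 100%.
R = (9.21 / 839) * 100
R = 1.098 %FS

1.098 %FS


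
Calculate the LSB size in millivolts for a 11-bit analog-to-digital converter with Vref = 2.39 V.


The resolution (LSB) of an ADC is Vref / 2^n.
LSB = 2.39 / 2^11
LSB = 2.39 / 2048
LSB = 0.00116699 V = 1.16699219 mV

1.16699219 mV


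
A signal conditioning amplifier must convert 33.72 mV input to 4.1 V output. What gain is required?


Gain = Vout / Vin (converting to same units).
G = 4.1 V / 33.72 mV
G = 4100.0 mV / 33.72 mV
G = 121.59

121.59


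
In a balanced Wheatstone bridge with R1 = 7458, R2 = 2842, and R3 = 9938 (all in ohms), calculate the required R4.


At balance: R1*R4 = R2*R3, so R4 = R2*R3/R1.
R4 = 2842 * 9938 / 7458
R4 = 28243796 / 7458
R4 = 3787.05 ohm

3787.05 ohm


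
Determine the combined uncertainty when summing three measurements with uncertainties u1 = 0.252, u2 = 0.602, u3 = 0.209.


For a sum of independent quantities, uc = sqrt(u1^2 + u2^2 + u3^2).
uc = sqrt(0.252^2 + 0.602^2 + 0.209^2)
uc = sqrt(0.063504 + 0.362404 + 0.043681)
uc = 0.6853

0.6853


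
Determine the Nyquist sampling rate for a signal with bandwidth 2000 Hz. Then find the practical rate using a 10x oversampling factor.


By Nyquist theorem, fs_min = 2 * fmax.
fs_min = 2 * 2000 = 4000 Hz
Practical rate = 10 * fs_min = 10 * 4000 = 40000 Hz

fs_min = 4000 Hz, fs_practical = 40000 Hz


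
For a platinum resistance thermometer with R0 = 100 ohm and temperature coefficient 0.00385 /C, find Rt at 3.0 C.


The RTD equation: Rt = R0 * (1 + alpha * T).
Rt = 100 * (1 + 0.00385 * 3.0)
Rt = 100 * (1 + 0.01155)
Rt = 100 * 1.01155
Rt = 101.155 ohm

101.155 ohm


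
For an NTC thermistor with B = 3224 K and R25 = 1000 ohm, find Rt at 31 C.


NTC thermistor equation: Rt = R25 * exp(B * (1/T - 1/T25)).
T in Kelvin: 304.15 K, T25 = 298.15 K
1/T - 1/T25 = 1/304.15 - 1/298.15 = -6.617e-05
B * (1/T - 1/T25) = 3224 * -6.617e-05 = -0.2133
Rt = 1000 * exp(-0.2133) = 807.9 ohm

807.9 ohm


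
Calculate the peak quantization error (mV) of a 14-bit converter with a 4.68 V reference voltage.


The maximum quantization error is +/- LSB/2.
LSB = Vref / 2^n = 4.68 / 16384 = 0.00028564 V
Max error = LSB / 2 = 0.00028564 / 2 = 0.00014282 V
Max error = 0.1428 mV

0.1428 mV


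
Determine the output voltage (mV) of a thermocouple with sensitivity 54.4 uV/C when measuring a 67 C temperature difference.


The thermocouple output V = sensitivity * dT.
V = 54.4 uV/C * 67 C
V = 3644.8 uV
V = 3.645 mV

3.645 mV


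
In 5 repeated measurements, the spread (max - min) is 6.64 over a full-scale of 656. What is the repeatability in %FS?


Repeatability = (spread / full scale) * 100%.
R = (6.64 / 656) * 100
R = 1.012 %FS

1.012 %FS


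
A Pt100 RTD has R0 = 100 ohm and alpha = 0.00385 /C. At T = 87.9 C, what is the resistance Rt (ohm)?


The RTD equation: Rt = R0 * (1 + alpha * T).
Rt = 100 * (1 + 0.00385 * 87.9)
Rt = 100 * (1 + 0.338415)
Rt = 100 * 1.338415
Rt = 133.841 ohm

133.841 ohm


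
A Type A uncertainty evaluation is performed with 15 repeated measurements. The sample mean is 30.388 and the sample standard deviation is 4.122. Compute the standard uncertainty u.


The standard uncertainty for Type A evaluation is u = s / sqrt(n).
u = 4.122 / sqrt(15)
u = 4.122 / 3.873
u = 1.0643

1.0643


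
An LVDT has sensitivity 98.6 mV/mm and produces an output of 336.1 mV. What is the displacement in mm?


Displacement = Vout / sensitivity.
d = 336.1 / 98.6
d = 3.409 mm

3.409 mm


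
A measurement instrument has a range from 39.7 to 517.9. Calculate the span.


Span = upper range - lower range.
Span = 517.9 - (39.7)
Span = 478.2

478.2


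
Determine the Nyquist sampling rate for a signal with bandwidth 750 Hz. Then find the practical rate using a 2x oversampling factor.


By Nyquist theorem, fs_min = 2 * fmax.
fs_min = 2 * 750 = 1500 Hz
Practical rate = 2 * fs_min = 2 * 1500 = 3000 Hz

fs_min = 1500 Hz, fs_practical = 3000 Hz


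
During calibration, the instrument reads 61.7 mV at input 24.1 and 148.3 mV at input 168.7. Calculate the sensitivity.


Sensitivity = (y2 - y1) / (x2 - x1).
S = (148.3 - 61.7) / (168.7 - 24.1)
S = 86.6 / 144.6
S = 0.5989 mV/unit

0.5989 mV/unit


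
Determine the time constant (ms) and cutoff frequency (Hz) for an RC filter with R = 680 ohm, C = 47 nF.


Time constant: tau = R * C.
tau = 680 * 4.70e-08 = 3.196e-05 s
tau = 0.032 ms
Cutoff frequency: fc = 1 / (2*pi*R*C).
fc = 1 / (2*pi*3.196e-05) = 4979.82 Hz

tau = 0.032 ms, fc = 4979.82 Hz


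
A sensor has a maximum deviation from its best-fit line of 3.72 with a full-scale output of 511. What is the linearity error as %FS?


Linearity error = (max deviation / full scale) * 100%.
Linearity = (3.72 / 511) * 100
Linearity = 0.728 %FS

0.728 %FS


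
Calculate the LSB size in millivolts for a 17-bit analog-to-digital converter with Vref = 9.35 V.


The resolution (LSB) of an ADC is Vref / 2^n.
LSB = 9.35 / 2^17
LSB = 9.35 / 131072
LSB = 7.133e-05 V = 0.07133484 mV

0.07133484 mV


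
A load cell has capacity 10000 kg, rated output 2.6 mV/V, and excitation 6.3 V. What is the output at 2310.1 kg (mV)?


Vout = rated_output * Vex * (load / capacity).
Vout = 2.6 * 6.3 * (2310.1 / 10000)
Vout = 2.6 * 6.3 * 0.23101
Vout = 3.784 mV

3.784 mV


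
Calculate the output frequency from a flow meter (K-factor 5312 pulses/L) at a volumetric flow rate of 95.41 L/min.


Frequency = K * Q / 60 (converting L/min to L/s).
f = 5312 * 95.41 / 60
f = 506817.92 / 60
f = 8446.97 Hz

8446.97 Hz


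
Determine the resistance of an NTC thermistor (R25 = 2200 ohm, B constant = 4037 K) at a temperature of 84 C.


NTC thermistor equation: Rt = R25 * exp(B * (1/T - 1/T25)).
T in Kelvin: 357.15 K, T25 = 298.15 K
1/T - 1/T25 = 1/357.15 - 1/298.15 = -0.00055407
B * (1/T - 1/T25) = 4037 * -0.00055407 = -2.2368
Rt = 2200 * exp(-2.2368) = 235.0 ohm

235.0 ohm


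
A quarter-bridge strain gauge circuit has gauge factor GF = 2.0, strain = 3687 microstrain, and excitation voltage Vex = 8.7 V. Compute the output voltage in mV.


Quarter bridge output: Vout = (GF * epsilon * Vex) / 4.
Vout = (2.0 * 3687e-6 * 8.7) / 4
Vout = 0.0641538 / 4 V
Vout = 0.01603845 V = 16.0385 mV

16.0385 mV


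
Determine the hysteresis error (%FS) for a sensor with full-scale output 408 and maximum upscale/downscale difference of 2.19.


Hysteresis = (max difference / full scale) * 100%.
H = (2.19 / 408) * 100
H = 0.537 %FS

0.537 %FS


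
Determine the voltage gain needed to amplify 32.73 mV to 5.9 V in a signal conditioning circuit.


Gain = Vout / Vin (converting to same units).
G = 5.9 V / 32.73 mV
G = 5900.0 mV / 32.73 mV
G = 180.26

180.26


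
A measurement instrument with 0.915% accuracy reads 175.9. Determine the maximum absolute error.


Absolute error = (accuracy% / 100) * reading.
Error = (0.915 / 100) * 175.9
Error = 0.00915 * 175.9
Error = 1.6095

1.6095


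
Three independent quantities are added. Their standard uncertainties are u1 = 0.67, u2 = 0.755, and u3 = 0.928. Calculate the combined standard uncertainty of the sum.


For a sum of independent quantities, uc = sqrt(u1^2 + u2^2 + u3^2).
uc = sqrt(0.67^2 + 0.755^2 + 0.928^2)
uc = sqrt(0.4489 + 0.570025 + 0.861184)
uc = 1.3712

1.3712


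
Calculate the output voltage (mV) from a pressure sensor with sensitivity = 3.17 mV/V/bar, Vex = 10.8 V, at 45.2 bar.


Output = sensitivity * Vex * P.
Vout = 3.17 * 10.8 * 45.2
Vout = 34.236 * 45.2
Vout = 1547.47 mV

1547.47 mV


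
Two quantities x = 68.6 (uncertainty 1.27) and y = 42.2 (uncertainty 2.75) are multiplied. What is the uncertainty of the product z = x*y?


For a product z = x*y, the relative uncertainty is:
uz/z = sqrt((ux/x)^2 + (uy/y)^2)
Relative uncertainties: ux/x = 1.27/68.6 = 0.018513
uy/y = 2.75/42.2 = 0.065166
z = 68.6 * 42.2 = 2894.9
uz = 2894.9 * sqrt(0.018513^2 + 0.065166^2) = 196.115

196.115


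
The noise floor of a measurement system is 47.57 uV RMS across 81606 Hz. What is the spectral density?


Noise spectral density = Vrms / sqrt(BW).
NSD = 47.57 / sqrt(81606)
NSD = 47.57 / 285.6676
NSD = 0.1665 uV/sqrt(Hz)

0.1665 uV/sqrt(Hz)


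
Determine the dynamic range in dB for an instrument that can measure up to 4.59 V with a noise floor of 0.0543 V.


Dynamic range = 20 * log10(Vmax / Vnoise).
DR = 20 * log10(4.59 / 0.0543)
DR = 20 * log10(84.53)
DR = 38.54 dB

38.54 dB


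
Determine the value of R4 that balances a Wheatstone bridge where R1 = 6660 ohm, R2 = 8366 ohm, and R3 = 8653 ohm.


At balance: R1*R4 = R2*R3, so R4 = R2*R3/R1.
R4 = 8366 * 8653 / 6660
R4 = 72390998 / 6660
R4 = 10869.52 ohm

10869.52 ohm


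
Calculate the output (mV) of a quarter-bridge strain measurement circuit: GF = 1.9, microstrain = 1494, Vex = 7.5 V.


Quarter bridge output: Vout = (GF * epsilon * Vex) / 4.
Vout = (1.9 * 1494e-6 * 7.5) / 4
Vout = 0.0212895 / 4 V
Vout = 0.00532237 V = 5.3224 mV

5.3224 mV


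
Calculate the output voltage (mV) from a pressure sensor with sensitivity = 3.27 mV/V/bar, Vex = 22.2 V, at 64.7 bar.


Output = sensitivity * Vex * P.
Vout = 3.27 * 22.2 * 64.7
Vout = 72.594 * 64.7
Vout = 4696.83 mV

4696.83 mV


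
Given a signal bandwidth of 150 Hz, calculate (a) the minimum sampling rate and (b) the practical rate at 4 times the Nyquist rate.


By Nyquist theorem, fs_min = 2 * fmax.
fs_min = 2 * 150 = 300 Hz
Practical rate = 4 * fs_min = 4 * 300 = 1200 Hz

fs_min = 300 Hz, fs_practical = 1200 Hz


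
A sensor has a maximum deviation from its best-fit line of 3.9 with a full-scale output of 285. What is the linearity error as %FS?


Linearity error = (max deviation / full scale) * 100%.
Linearity = (3.9 / 285) * 100
Linearity = 1.368 %FS

1.368 %FS


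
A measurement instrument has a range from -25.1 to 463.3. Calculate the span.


Span = upper range - lower range.
Span = 463.3 - (-25.1)
Span = 488.4

488.4


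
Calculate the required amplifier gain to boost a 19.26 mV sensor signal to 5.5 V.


Gain = Vout / Vin (converting to same units).
G = 5.5 V / 19.26 mV
G = 5500.0 mV / 19.26 mV
G = 285.57

285.57


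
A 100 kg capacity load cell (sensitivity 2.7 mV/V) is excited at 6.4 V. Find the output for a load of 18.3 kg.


Vout = rated_output * Vex * (load / capacity).
Vout = 2.7 * 6.4 * (18.3 / 100)
Vout = 2.7 * 6.4 * 0.183
Vout = 3.162 mV

3.162 mV


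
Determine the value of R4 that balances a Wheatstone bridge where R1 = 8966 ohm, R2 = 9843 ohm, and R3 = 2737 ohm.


At balance: R1*R4 = R2*R3, so R4 = R2*R3/R1.
R4 = 9843 * 2737 / 8966
R4 = 26940291 / 8966
R4 = 3004.72 ohm

3004.72 ohm


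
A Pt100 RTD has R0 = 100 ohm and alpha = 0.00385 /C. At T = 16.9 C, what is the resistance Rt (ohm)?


The RTD equation: Rt = R0 * (1 + alpha * T).
Rt = 100 * (1 + 0.00385 * 16.9)
Rt = 100 * (1 + 0.065065)
Rt = 100 * 1.065065
Rt = 106.506 ohm

106.506 ohm


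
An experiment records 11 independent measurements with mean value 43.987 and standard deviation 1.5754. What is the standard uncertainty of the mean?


The standard uncertainty for Type A evaluation is u = s / sqrt(n).
u = 1.5754 / sqrt(11)
u = 1.5754 / 3.3166
u = 0.475

0.475


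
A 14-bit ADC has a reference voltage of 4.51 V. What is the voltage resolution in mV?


The resolution (LSB) of an ADC is Vref / 2^n.
LSB = 4.51 / 2^14
LSB = 4.51 / 16384
LSB = 0.00027527 V = 0.27526855 mV

0.27526855 mV


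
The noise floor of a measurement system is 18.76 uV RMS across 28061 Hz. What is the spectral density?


Noise spectral density = Vrms / sqrt(BW).
NSD = 18.76 / sqrt(28061)
NSD = 18.76 / 167.5142
NSD = 0.112 uV/sqrt(Hz)

0.112 uV/sqrt(Hz)


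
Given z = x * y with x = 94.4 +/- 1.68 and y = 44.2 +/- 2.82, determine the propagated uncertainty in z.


For a product z = x*y, the relative uncertainty is:
uz/z = sqrt((ux/x)^2 + (uy/y)^2)
Relative uncertainties: ux/x = 1.68/94.4 = 0.017797
uy/y = 2.82/44.2 = 0.063801
z = 94.4 * 44.2 = 4172.5
uz = 4172.5 * sqrt(0.017797^2 + 0.063801^2) = 276.37

276.37


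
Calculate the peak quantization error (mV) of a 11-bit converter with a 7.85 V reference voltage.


The maximum quantization error is +/- LSB/2.
LSB = Vref / 2^n = 7.85 / 2048 = 0.00383301 V
Max error = LSB / 2 = 0.00383301 / 2 = 0.0019165 V
Max error = 1.9165 mV

1.9165 mV


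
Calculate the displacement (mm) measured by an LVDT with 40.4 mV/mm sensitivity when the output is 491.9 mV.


Displacement = Vout / sensitivity.
d = 491.9 / 40.4
d = 12.176 mm

12.176 mm


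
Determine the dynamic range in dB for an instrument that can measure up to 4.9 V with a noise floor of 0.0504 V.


Dynamic range = 20 * log10(Vmax / Vnoise).
DR = 20 * log10(4.9 / 0.0504)
DR = 20 * log10(97.22)
DR = 39.76 dB

39.76 dB


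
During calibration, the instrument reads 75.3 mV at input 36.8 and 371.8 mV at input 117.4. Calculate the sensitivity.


Sensitivity = (y2 - y1) / (x2 - x1).
S = (371.8 - 75.3) / (117.4 - 36.8)
S = 296.5 / 80.6
S = 3.6787 mV/unit

3.6787 mV/unit


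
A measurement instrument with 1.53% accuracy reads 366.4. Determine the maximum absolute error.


Absolute error = (accuracy% / 100) * reading.
Error = (1.53 / 100) * 366.4
Error = 0.0153 * 366.4
Error = 5.6059

5.6059


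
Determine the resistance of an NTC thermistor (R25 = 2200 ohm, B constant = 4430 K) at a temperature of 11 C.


NTC thermistor equation: Rt = R25 * exp(B * (1/T - 1/T25)).
T in Kelvin: 284.15 K, T25 = 298.15 K
1/T - 1/T25 = 1/284.15 - 1/298.15 = 0.00016525
B * (1/T - 1/T25) = 4430 * 0.00016525 = 0.7321
Rt = 2200 * exp(0.7321) = 4574.6 ohm

4574.6 ohm


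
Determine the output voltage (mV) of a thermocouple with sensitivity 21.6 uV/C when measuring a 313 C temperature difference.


The thermocouple output V = sensitivity * dT.
V = 21.6 uV/C * 313 C
V = 6760.8 uV
V = 6.761 mV

6.761 mV


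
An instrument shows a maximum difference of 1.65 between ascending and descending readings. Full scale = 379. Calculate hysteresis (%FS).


Hysteresis = (max difference / full scale) * 100%.
H = (1.65 / 379) * 100
H = 0.435 %FS

0.435 %FS


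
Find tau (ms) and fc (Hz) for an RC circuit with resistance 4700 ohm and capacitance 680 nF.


Time constant: tau = R * C.
tau = 4700 * 6.80e-07 = 0.003196 s
tau = 3.196 ms
Cutoff frequency: fc = 1 / (2*pi*R*C).
fc = 1 / (2*pi*0.003196) = 49.8 Hz

tau = 3.196 ms, fc = 49.8 Hz


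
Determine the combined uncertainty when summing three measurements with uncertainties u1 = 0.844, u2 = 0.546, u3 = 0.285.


For a sum of independent quantities, uc = sqrt(u1^2 + u2^2 + u3^2).
uc = sqrt(0.844^2 + 0.546^2 + 0.285^2)
uc = sqrt(0.712336 + 0.298116 + 0.081225)
uc = 1.0448

1.0448


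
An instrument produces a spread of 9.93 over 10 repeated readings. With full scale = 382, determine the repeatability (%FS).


Repeatability = (spread / full scale) * 100%.
R = (9.93 / 382) * 100
R = 2.599 %FS

2.599 %FS


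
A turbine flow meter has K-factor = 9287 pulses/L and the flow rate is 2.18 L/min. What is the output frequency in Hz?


Frequency = K * Q / 60 (converting L/min to L/s).
f = 9287 * 2.18 / 60
f = 20245.66 / 60
f = 337.43 Hz

337.43 Hz


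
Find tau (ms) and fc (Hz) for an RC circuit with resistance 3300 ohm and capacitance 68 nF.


Time constant: tau = R * C.
tau = 3300 * 6.80e-08 = 0.0002244 s
tau = 0.2244 ms
Cutoff frequency: fc = 1 / (2*pi*R*C).
fc = 1 / (2*pi*0.0002244) = 709.25 Hz

tau = 0.2244 ms, fc = 709.25 Hz


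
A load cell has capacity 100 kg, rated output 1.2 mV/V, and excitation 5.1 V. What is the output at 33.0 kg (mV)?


Vout = rated_output * Vex * (load / capacity).
Vout = 1.2 * 5.1 * (33.0 / 100)
Vout = 1.2 * 5.1 * 0.33
Vout = 2.02 mV

2.02 mV


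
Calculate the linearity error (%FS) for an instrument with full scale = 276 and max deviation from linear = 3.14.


Linearity error = (max deviation / full scale) * 100%.
Linearity = (3.14 / 276) * 100
Linearity = 1.138 %FS

1.138 %FS


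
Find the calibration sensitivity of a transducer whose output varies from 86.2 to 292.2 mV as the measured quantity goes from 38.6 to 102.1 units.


Sensitivity = (y2 - y1) / (x2 - x1).
S = (292.2 - 86.2) / (102.1 - 38.6)
S = 206.0 / 63.5
S = 3.2441 mV/unit

3.2441 mV/unit


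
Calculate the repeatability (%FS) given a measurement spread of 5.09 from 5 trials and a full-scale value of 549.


Repeatability = (spread / full scale) * 100%.
R = (5.09 / 549) * 100
R = 0.927 %FS

0.927 %FS


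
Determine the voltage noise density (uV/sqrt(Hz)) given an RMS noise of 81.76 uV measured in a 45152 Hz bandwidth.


Noise spectral density = Vrms / sqrt(BW).
NSD = 81.76 / sqrt(45152)
NSD = 81.76 / 212.49
NSD = 0.3848 uV/sqrt(Hz)

0.3848 uV/sqrt(Hz)


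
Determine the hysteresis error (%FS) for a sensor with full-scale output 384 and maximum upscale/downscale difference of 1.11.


Hysteresis = (max difference / full scale) * 100%.
H = (1.11 / 384) * 100
H = 0.289 %FS

0.289 %FS


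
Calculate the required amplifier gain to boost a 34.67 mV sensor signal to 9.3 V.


Gain = Vout / Vin (converting to same units).
G = 9.3 V / 34.67 mV
G = 9300.0 mV / 34.67 mV
G = 268.24

268.24


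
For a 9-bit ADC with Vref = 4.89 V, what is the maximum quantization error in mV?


The maximum quantization error is +/- LSB/2.
LSB = Vref / 2^n = 4.89 / 512 = 0.00955078 V
Max error = LSB / 2 = 0.00955078 / 2 = 0.00477539 V
Max error = 4.7754 mV

4.7754 mV


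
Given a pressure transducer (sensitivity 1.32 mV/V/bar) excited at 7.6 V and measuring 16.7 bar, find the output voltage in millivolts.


Output = sensitivity * Vex * P.
Vout = 1.32 * 7.6 * 16.7
Vout = 10.032 * 16.7
Vout = 167.53 mV

167.53 mV


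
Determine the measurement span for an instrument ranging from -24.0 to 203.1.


Span = upper range - lower range.
Span = 203.1 - (-24.0)
Span = 227.1

227.1


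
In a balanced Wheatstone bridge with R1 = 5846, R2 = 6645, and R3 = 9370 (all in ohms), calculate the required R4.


At balance: R1*R4 = R2*R3, so R4 = R2*R3/R1.
R4 = 6645 * 9370 / 5846
R4 = 62263650 / 5846
R4 = 10650.64 ohm

10650.64 ohm


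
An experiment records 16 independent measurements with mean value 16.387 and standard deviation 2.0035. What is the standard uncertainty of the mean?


The standard uncertainty for Type A evaluation is u = s / sqrt(n).
u = 2.0035 / sqrt(16)
u = 2.0035 / 4.0
u = 0.5009

0.5009


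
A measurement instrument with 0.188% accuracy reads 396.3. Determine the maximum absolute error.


Absolute error = (accuracy% / 100) * reading.
Error = (0.188 / 100) * 396.3
Error = 0.00188 * 396.3
Error = 0.745

0.745


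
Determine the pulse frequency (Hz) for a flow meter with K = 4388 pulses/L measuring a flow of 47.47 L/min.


Frequency = K * Q / 60 (converting L/min to L/s).
f = 4388 * 47.47 / 60
f = 208298.36 / 60
f = 3471.64 Hz

3471.64 Hz


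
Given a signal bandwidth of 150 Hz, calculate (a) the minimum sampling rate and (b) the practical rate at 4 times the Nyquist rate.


By Nyquist theorem, fs_min = 2 * fmax.
fs_min = 2 * 150 = 300 Hz
Practical rate = 4 * fs_min = 4 * 300 = 1200 Hz

fs_min = 300 Hz, fs_practical = 1200 Hz


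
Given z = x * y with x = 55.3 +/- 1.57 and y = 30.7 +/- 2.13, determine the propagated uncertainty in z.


For a product z = x*y, the relative uncertainty is:
uz/z = sqrt((ux/x)^2 + (uy/y)^2)
Relative uncertainties: ux/x = 1.57/55.3 = 0.028391
uy/y = 2.13/30.7 = 0.069381
z = 55.3 * 30.7 = 1697.7
uz = 1697.7 * sqrt(0.028391^2 + 0.069381^2) = 127.269

127.269


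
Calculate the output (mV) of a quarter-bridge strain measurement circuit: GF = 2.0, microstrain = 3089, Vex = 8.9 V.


Quarter bridge output: Vout = (GF * epsilon * Vex) / 4.
Vout = (2.0 * 3089e-6 * 8.9) / 4
Vout = 0.0549842 / 4 V
Vout = 0.01374605 V = 13.746 mV

13.746 mV


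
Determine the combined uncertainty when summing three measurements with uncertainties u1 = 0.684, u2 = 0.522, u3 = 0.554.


For a sum of independent quantities, uc = sqrt(u1^2 + u2^2 + u3^2).
uc = sqrt(0.684^2 + 0.522^2 + 0.554^2)
uc = sqrt(0.467856 + 0.272484 + 0.306916)
uc = 1.0234

1.0234


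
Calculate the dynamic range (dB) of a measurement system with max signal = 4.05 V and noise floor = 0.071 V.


Dynamic range = 20 * log10(Vmax / Vnoise).
DR = 20 * log10(4.05 / 0.071)
DR = 20 * log10(57.04)
DR = 35.12 dB

35.12 dB


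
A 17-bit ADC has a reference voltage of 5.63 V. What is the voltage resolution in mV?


The resolution (LSB) of an ADC is Vref / 2^n.
LSB = 5.63 / 2^17
LSB = 5.63 / 131072
LSB = 4.295e-05 V = 0.04295349 mV

0.04295349 mV


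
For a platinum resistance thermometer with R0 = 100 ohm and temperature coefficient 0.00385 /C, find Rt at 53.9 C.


The RTD equation: Rt = R0 * (1 + alpha * T).
Rt = 100 * (1 + 0.00385 * 53.9)
Rt = 100 * (1 + 0.207515)
Rt = 100 * 1.207515
Rt = 120.751 ohm

120.751 ohm


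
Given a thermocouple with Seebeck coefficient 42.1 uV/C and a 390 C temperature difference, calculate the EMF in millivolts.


The thermocouple output V = sensitivity * dT.
V = 42.1 uV/C * 390 C
V = 16419.0 uV
V = 16.419 mV

16.419 mV


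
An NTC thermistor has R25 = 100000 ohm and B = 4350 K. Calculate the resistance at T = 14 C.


NTC thermistor equation: Rt = R25 * exp(B * (1/T - 1/T25)).
T in Kelvin: 287.15 K, T25 = 298.15 K
1/T - 1/T25 = 1/287.15 - 1/298.15 = 0.00012848
B * (1/T - 1/T25) = 4350 * 0.00012848 = 0.5589
Rt = 100000 * exp(0.5589) = 174875.7 ohm

174875.7 ohm


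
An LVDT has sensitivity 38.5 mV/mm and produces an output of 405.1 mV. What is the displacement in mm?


Displacement = Vout / sensitivity.
d = 405.1 / 38.5
d = 10.522 mm

10.522 mm


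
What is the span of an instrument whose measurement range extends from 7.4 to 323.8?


Span = upper range - lower range.
Span = 323.8 - (7.4)
Span = 316.4

316.4


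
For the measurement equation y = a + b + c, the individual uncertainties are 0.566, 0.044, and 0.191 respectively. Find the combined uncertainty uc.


For a sum of independent quantities, uc = sqrt(u1^2 + u2^2 + u3^2).
uc = sqrt(0.566^2 + 0.044^2 + 0.191^2)
uc = sqrt(0.320356 + 0.001936 + 0.036481)
uc = 0.599

0.599


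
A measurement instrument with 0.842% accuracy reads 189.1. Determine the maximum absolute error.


Absolute error = (accuracy% / 100) * reading.
Error = (0.842 / 100) * 189.1
Error = 0.00842 * 189.1
Error = 1.5922

1.5922


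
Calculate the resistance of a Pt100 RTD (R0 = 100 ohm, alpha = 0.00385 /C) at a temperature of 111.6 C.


The RTD equation: Rt = R0 * (1 + alpha * T).
Rt = 100 * (1 + 0.00385 * 111.6)
Rt = 100 * (1 + 0.42966)
Rt = 100 * 1.42966
Rt = 142.966 ohm

142.966 ohm


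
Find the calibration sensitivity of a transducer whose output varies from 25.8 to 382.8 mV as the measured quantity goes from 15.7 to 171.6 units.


Sensitivity = (y2 - y1) / (x2 - x1).
S = (382.8 - 25.8) / (171.6 - 15.7)
S = 357.0 / 155.9
S = 2.2899 mV/unit

2.2899 mV/unit


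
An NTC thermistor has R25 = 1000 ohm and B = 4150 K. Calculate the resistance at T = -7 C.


NTC thermistor equation: Rt = R25 * exp(B * (1/T - 1/T25)).
T in Kelvin: 266.15 K, T25 = 298.15 K
1/T - 1/T25 = 1/266.15 - 1/298.15 = 0.00040326
B * (1/T - 1/T25) = 4150 * 0.00040326 = 1.6735
Rt = 1000 * exp(1.6735) = 5331.0 ohm

5331.0 ohm


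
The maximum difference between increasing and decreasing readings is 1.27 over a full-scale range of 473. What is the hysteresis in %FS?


Hysteresis = (max difference / full scale) * 100%.
H = (1.27 / 473) * 100
H = 0.268 %FS

0.268 %FS


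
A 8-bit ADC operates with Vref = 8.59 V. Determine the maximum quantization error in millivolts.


The maximum quantization error is +/- LSB/2.
LSB = Vref / 2^n = 8.59 / 256 = 0.03355469 V
Max error = LSB / 2 = 0.03355469 / 2 = 0.01677734 V
Max error = 16.7773 mV

16.7773 mV


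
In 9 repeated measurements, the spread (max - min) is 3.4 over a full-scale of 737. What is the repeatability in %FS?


Repeatability = (spread / full scale) * 100%.
R = (3.4 / 737) * 100
R = 0.461 %FS

0.461 %FS


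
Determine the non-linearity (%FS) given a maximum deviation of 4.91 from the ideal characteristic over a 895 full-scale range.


Linearity error = (max deviation / full scale) * 100%.
Linearity = (4.91 / 895) * 100
Linearity = 0.549 %FS

0.549 %FS


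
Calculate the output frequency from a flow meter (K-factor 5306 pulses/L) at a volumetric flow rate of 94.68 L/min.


Frequency = K * Q / 60 (converting L/min to L/s).
f = 5306 * 94.68 / 60
f = 502372.08 / 60
f = 8372.87 Hz

8372.87 Hz


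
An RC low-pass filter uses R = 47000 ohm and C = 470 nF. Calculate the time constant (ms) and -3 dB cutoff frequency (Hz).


Time constant: tau = R * C.
tau = 47000 * 4.70e-07 = 0.02209 s
tau = 22.09 ms
Cutoff frequency: fc = 1 / (2*pi*R*C).
fc = 1 / (2*pi*0.02209) = 7.2 Hz

tau = 22.09 ms, fc = 7.2 Hz


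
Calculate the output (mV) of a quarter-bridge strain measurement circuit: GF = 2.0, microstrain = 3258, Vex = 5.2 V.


Quarter bridge output: Vout = (GF * epsilon * Vex) / 4.
Vout = (2.0 * 3258e-6 * 5.2) / 4
Vout = 0.0338832 / 4 V
Vout = 0.0084708 V = 8.4708 mV

8.4708 mV


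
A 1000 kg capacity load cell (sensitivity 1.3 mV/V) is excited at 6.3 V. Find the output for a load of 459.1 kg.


Vout = rated_output * Vex * (load / capacity).
Vout = 1.3 * 6.3 * (459.1 / 1000)
Vout = 1.3 * 6.3 * 0.4591
Vout = 3.76 mV

3.76 mV


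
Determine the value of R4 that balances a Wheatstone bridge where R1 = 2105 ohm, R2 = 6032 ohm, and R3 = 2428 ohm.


At balance: R1*R4 = R2*R3, so R4 = R2*R3/R1.
R4 = 6032 * 2428 / 2105
R4 = 14645696 / 2105
R4 = 6957.58 ohm

6957.58 ohm


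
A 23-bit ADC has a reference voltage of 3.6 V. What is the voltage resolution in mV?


The resolution (LSB) of an ADC is Vref / 2^n.
LSB = 3.6 / 2^23
LSB = 3.6 / 8388608
LSB = 4.3e-07 V = 0.00042915 mV

0.00042915 mV


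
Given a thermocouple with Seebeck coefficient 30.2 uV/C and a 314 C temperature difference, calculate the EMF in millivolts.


The thermocouple output V = sensitivity * dT.
V = 30.2 uV/C * 314 C
V = 9482.8 uV
V = 9.483 mV

9.483 mV


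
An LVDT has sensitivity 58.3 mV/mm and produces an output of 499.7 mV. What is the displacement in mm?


Displacement = Vout / sensitivity.
d = 499.7 / 58.3
d = 8.571 mm

8.571 mm


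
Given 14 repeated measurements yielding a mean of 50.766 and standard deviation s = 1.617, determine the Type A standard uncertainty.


The standard uncertainty for Type A evaluation is u = s / sqrt(n).
u = 1.617 / sqrt(14)
u = 1.617 / 3.7417
u = 0.4322

0.4322


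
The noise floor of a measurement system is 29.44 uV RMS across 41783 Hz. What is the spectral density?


Noise spectral density = Vrms / sqrt(BW).
NSD = 29.44 / sqrt(41783)
NSD = 29.44 / 204.4089
NSD = 0.144 uV/sqrt(Hz)

0.144 uV/sqrt(Hz)


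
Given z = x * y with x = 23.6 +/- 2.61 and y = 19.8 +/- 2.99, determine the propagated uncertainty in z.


For a product z = x*y, the relative uncertainty is:
uz/z = sqrt((ux/x)^2 + (uy/y)^2)
Relative uncertainties: ux/x = 2.61/23.6 = 0.110593
uy/y = 2.99/19.8 = 0.15101
z = 23.6 * 19.8 = 467.3
uz = 467.3 * sqrt(0.110593^2 + 0.15101^2) = 87.464

87.464


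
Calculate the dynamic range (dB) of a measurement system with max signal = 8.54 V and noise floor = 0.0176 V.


Dynamic range = 20 * log10(Vmax / Vnoise).
DR = 20 * log10(8.54 / 0.0176)
DR = 20 * log10(485.23)
DR = 53.72 dB

53.72 dB


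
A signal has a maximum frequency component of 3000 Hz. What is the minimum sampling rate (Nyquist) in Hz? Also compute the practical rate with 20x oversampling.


By Nyquist theorem, fs_min = 2 * fmax.
fs_min = 2 * 3000 = 6000 Hz
Practical rate = 20 * fs_min = 20 * 6000 = 120000 Hz

fs_min = 6000 Hz, fs_practical = 120000 Hz


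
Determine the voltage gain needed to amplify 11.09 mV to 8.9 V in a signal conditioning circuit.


Gain = Vout / Vin (converting to same units).
G = 8.9 V / 11.09 mV
G = 8900.0 mV / 11.09 mV
G = 802.52

802.52


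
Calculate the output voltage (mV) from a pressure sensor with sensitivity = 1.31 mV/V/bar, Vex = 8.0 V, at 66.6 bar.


Output = sensitivity * Vex * P.
Vout = 1.31 * 8.0 * 66.6
Vout = 10.48 * 66.6
Vout = 697.97 mV

697.97 mV


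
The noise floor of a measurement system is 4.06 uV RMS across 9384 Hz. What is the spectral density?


Noise spectral density = Vrms / sqrt(BW).
NSD = 4.06 / sqrt(9384)
NSD = 4.06 / 96.871
NSD = 0.0419 uV/sqrt(Hz)

0.0419 uV/sqrt(Hz)


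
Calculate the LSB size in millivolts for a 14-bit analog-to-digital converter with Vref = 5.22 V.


The resolution (LSB) of an ADC is Vref / 2^n.
LSB = 5.22 / 2^14
LSB = 5.22 / 16384
LSB = 0.0003186 V = 0.31860352 mV

0.31860352 mV


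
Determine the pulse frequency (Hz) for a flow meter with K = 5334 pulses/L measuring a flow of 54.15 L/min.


Frequency = K * Q / 60 (converting L/min to L/s).
f = 5334 * 54.15 / 60
f = 288836.1 / 60
f = 4813.93 Hz

4813.93 Hz


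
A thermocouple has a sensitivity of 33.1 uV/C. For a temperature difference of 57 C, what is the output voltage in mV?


The thermocouple output V = sensitivity * dT.
V = 33.1 uV/C * 57 C
V = 1886.7 uV
V = 1.887 mV

1.887 mV


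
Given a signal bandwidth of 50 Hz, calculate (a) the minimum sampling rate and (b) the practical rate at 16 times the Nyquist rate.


By Nyquist theorem, fs_min = 2 * fmax.
fs_min = 2 * 50 = 100 Hz
Practical rate = 16 * fs_min = 16 * 100 = 1600 Hz

fs_min = 100 Hz, fs_practical = 1600 Hz


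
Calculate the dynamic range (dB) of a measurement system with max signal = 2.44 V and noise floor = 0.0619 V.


Dynamic range = 20 * log10(Vmax / Vnoise).
DR = 20 * log10(2.44 / 0.0619)
DR = 20 * log10(39.42)
DR = 31.91 dB

31.91 dB


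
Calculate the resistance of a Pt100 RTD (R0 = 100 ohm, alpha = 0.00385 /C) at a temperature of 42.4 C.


The RTD equation: Rt = R0 * (1 + alpha * T).
Rt = 100 * (1 + 0.00385 * 42.4)
Rt = 100 * (1 + 0.16324)
Rt = 100 * 1.16324
Rt = 116.324 ohm

116.324 ohm


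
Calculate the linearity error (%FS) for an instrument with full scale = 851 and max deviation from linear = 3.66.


Linearity error = (max deviation / full scale) * 100%.
Linearity = (3.66 / 851) * 100
Linearity = 0.43 %FS

0.43 %FS


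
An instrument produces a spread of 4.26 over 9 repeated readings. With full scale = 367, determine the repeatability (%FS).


Repeatability = (spread / full scale) * 100%.
R = (4.26 / 367) * 100
R = 1.161 %FS

1.161 %FS


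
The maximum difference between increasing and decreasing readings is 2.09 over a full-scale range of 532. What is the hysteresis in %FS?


Hysteresis = (max difference / full scale) * 100%.
H = (2.09 / 532) * 100
H = 0.393 %FS

0.393 %FS


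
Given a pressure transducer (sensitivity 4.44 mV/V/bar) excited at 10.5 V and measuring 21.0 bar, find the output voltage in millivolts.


Output = sensitivity * Vex * P.
Vout = 4.44 * 10.5 * 21.0
Vout = 46.62 * 21.0
Vout = 979.02 mV

979.02 mV


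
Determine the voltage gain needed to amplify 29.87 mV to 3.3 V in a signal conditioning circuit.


Gain = Vout / Vin (converting to same units).
G = 3.3 V / 29.87 mV
G = 3300.0 mV / 29.87 mV
G = 110.48

110.48


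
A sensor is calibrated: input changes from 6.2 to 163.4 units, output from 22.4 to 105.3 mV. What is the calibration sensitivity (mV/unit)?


Sensitivity = (y2 - y1) / (x2 - x1).
S = (105.3 - 22.4) / (163.4 - 6.2)
S = 82.9 / 157.2
S = 0.5274 mV/unit

0.5274 mV/unit


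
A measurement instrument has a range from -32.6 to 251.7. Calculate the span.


Span = upper range - lower range.
Span = 251.7 - (-32.6)
Span = 284.3

284.3


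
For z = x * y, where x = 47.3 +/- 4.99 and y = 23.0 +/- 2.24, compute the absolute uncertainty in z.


For a product z = x*y, the relative uncertainty is:
uz/z = sqrt((ux/x)^2 + (uy/y)^2)
Relative uncertainties: ux/x = 4.99/47.3 = 0.105497
uy/y = 2.24/23.0 = 0.097391
z = 47.3 * 23.0 = 1087.9
uz = 1087.9 * sqrt(0.105497^2 + 0.097391^2) = 156.199

156.199


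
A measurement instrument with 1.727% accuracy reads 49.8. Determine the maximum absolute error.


Absolute error = (accuracy% / 100) * reading.
Error = (1.727 / 100) * 49.8
Error = 0.01727 * 49.8
Error = 0.86

0.86


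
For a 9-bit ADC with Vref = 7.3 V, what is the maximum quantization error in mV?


The maximum quantization error is +/- LSB/2.
LSB = Vref / 2^n = 7.3 / 512 = 0.01425781 V
Max error = LSB / 2 = 0.01425781 / 2 = 0.00712891 V
Max error = 7.1289 mV

7.1289 mV


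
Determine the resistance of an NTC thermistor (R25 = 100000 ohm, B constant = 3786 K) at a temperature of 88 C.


NTC thermistor equation: Rt = R25 * exp(B * (1/T - 1/T25)).
T in Kelvin: 361.15 K, T25 = 298.15 K
1/T - 1/T25 = 1/361.15 - 1/298.15 = -0.00058508
B * (1/T - 1/T25) = 3786 * -0.00058508 = -2.2151
Rt = 100000 * exp(-2.2151) = 10914.0 ohm

10914.0 ohm


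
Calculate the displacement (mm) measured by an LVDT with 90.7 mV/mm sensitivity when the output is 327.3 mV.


Displacement = Vout / sensitivity.
d = 327.3 / 90.7
d = 3.609 mm

3.609 mm


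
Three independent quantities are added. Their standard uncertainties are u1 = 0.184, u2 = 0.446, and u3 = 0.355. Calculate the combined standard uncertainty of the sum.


For a sum of independent quantities, uc = sqrt(u1^2 + u2^2 + u3^2).
uc = sqrt(0.184^2 + 0.446^2 + 0.355^2)
uc = sqrt(0.033856 + 0.198916 + 0.126025)
uc = 0.599

0.599


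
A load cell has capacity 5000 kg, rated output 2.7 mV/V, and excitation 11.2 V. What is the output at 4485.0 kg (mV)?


Vout = rated_output * Vex * (load / capacity).
Vout = 2.7 * 11.2 * (4485.0 / 5000)
Vout = 2.7 * 11.2 * 0.897
Vout = 27.125 mV

27.125 mV


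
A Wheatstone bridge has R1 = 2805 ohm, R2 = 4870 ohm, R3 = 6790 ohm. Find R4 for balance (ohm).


At balance: R1*R4 = R2*R3, so R4 = R2*R3/R1.
R4 = 4870 * 6790 / 2805
R4 = 33067300 / 2805
R4 = 11788.7 ohm

11788.7 ohm


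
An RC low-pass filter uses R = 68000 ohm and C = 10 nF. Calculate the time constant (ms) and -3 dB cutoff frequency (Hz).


Time constant: tau = R * C.
tau = 68000 * 1.00e-08 = 0.00068 s
tau = 0.68 ms
Cutoff frequency: fc = 1 / (2*pi*R*C).
fc = 1 / (2*pi*0.00068) = 234.05 Hz

tau = 0.68 ms, fc = 234.05 Hz


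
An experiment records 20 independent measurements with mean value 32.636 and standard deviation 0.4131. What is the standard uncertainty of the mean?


The standard uncertainty for Type A evaluation is u = s / sqrt(n).
u = 0.4131 / sqrt(20)
u = 0.4131 / 4.4721
u = 0.0924

0.0924


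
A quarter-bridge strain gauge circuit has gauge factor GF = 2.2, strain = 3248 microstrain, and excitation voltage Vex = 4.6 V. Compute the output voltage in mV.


Quarter bridge output: Vout = (GF * epsilon * Vex) / 4.
Vout = (2.2 * 3248e-6 * 4.6) / 4
Vout = 0.03286976 / 4 V
Vout = 0.00821744 V = 8.2174 mV

8.2174 mV


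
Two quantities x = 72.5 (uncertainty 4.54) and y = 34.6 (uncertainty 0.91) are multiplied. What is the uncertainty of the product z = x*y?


For a product z = x*y, the relative uncertainty is:
uz/z = sqrt((ux/x)^2 + (uy/y)^2)
Relative uncertainties: ux/x = 4.54/72.5 = 0.062621
uy/y = 0.91/34.6 = 0.026301
z = 72.5 * 34.6 = 2508.5
uz = 2508.5 * sqrt(0.062621^2 + 0.026301^2) = 170.376

170.376


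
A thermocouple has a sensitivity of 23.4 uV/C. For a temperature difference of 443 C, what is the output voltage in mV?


The thermocouple output V = sensitivity * dT.
V = 23.4 uV/C * 443 C
V = 10366.2 uV
V = 10.366 mV

10.366 mV
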